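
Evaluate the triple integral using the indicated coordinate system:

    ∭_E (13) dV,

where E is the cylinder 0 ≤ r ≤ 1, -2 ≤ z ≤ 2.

In cylindrical coordinates, x = r cos(θ), y = r sin(θ), z = z, and dV = r dr dθ dz.

The integrand becomes 13, so

    ∭_E (13) dV = ∫_{0}^{2π} ∫_{0}^{1} ∫_{-2}^{2} (13) · r dz dr dθ.

Inner (z): 52r.
Middle (r from 0 to 1): 26.
Outer (θ): 52π.

Therefore the triple integral equals 52π.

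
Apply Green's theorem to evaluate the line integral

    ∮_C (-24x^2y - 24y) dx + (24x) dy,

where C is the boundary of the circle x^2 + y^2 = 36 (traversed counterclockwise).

Green's theorem converts the closed line integral into a double integral over the enclosed region D:

    ∮_C P dx + Q dy = ∬_D (∂Q/∂x - ∂P/∂y) dA.

Here P = -24x^2y - 24y, Q = 24x, so

    ∂Q/∂x = 24,    ∂P/∂y = -24x^2 - 24,
    ∂Q/∂x - ∂P/∂y = 24x^2 + 48.

D is the region x^2 + y^2 ≤ 36. Evaluating the double integral:

In polar coordinates (x = r cos θ, y = r sin θ, dA = r dr dθ) the integrand becomes 24r^2cos(θ)^2 + 48, so

    ∬_D (24x^2 + 48) dA = ∫_0^{2π} ∫_0^{6} (24r^2cos(θ)^2 + 48) · r dr dθ.

Inner (r from 0 to 6): 7776cos(θ)^2 + 864.
Outer (θ from 0 to 2π): 9504π.

Therefore ∮_C P dx + Q dy = 9504π.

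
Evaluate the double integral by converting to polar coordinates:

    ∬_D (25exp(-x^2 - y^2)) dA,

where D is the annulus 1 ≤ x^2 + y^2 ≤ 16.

The region D is 1 ≤ r ≤ 4, 0 ≤ θ ≤ 2π in polar coordinates, where x = r cos(θ), y = r sin(θ), and dA = r dr dθ.

Under the substitution, the integrand becomes 25exp(-r^2), so

    ∬_D (25exp(-x^2 - y^2)) dA = ∫_{0}^{2π} ∫_{1}^{4} (25exp(-r^2)) · r dr dθ.

Inner integral (in r): ∫_{1}^{4} (25exp(-r^2)) · r dr = -(25 - 25exp(15))exp(-16)/2.

Outer integral (in θ): ∫_{0}^{2π} (-(25 - 25exp(15))exp(-16)/2) dθ = -25π (1 - exp(15))exp(-16).

Therefore ∬_D (25exp(-x^2 - y^2)) dA = -25π (1 - exp(15))exp(-16).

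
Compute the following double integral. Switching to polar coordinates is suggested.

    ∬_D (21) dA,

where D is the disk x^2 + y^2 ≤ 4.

The region D is 0 ≤ r ≤ 2, 0 ≤ θ ≤ 2π in polar coordinates, where x = r cos(θ), y = r sin(θ), and dA = r dr dθ.

Under the substitution, the integrand becomes 21, so

    ∬_D (21) dA = ∫_{0}^{2π} ∫_{0}^{2} (21) · r dr dθ.

Inner integral (in r): ∫_{0}^{2} (21) · r dr = 42.

Outer integral (in θ): ∫_{0}^{2π} (42) dθ = 84π.

Therefore ∬_D (21) dA = 84π.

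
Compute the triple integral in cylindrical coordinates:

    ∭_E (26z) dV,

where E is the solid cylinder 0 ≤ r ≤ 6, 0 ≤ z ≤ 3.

In cylindrical coordinates, x = r cos(θ), y = r sin(θ), z = z, and dV = r dr dθ dz.

The integrand becomes 26z, so

    ∭_E (26z) dV = ∫_{0}^{2π} ∫_{0}^{6} ∫_{0}^{3} (26z) · r dz dr dθ.

Inner (z): 117r.
Middle (r from 0 to 6): 2106.
Outer (θ): 4212π.

Therefore the triple integral equals 4212π.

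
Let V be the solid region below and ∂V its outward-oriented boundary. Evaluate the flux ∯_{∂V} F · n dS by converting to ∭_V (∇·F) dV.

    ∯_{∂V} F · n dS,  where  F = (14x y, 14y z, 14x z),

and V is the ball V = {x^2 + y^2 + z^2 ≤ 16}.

By the divergence theorem,

    ∯_{∂V} F · n dS = ∭_V (∇ · F) dV.

Compute the divergence:
    ∇ · F = ∂F_x/∂x + ∂F_y/∂y + ∂F_z/∂z = 14y + 14z + 14x = 14x + 14y + 14z.

In spherical coordinates, x = ρ sin(φ) cos(θ), y = ρ sin(φ) sin(θ), z = ρ cos(φ), dV = ρ^2 sin(φ) dρ dφ dθ, with 0 ≤ ρ ≤ 4, 0 ≤ φ ≤ π, 0 ≤ θ ≤ 2π.

The integrand, after substitution and multiplying by the volume element, becomes (14ρ (sqrt(2)sin(φ)sin(θ + π/4) + cos(φ))) · ρ^2 sin(φ), so

    ∭_V (∇·F) dV = ∫_0^{2π} ∫_0^{π} ∫_0^{4} (14ρ (sqrt(2)sin(φ)sin(θ + π/4) + cos(φ))) · ρ^2 sin(φ) dρ dφ dθ.

Inner (ρ from 0 to 4): 896(sqrt(2)sin(φ)sin(θ + π/4) + cos(φ))sin(φ).
Middle (φ from 0 to π): 448sqrt(2)π sin(θ + π/4).
Outer (θ from 0 to 2π): 0.

Therefore ∯_{∂V} F · n dS = 0.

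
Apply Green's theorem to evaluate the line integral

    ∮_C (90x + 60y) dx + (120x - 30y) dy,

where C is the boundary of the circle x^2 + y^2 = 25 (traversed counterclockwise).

Green's theorem converts the closed line integral into a double integral over the enclosed region D:

    ∮_C P dx + Q dy = ∬_D (∂Q/∂x - ∂P/∂y) dA.

Here P = 90x + 60y, Q = 120x - 30y, so

    ∂Q/∂x = 120,    ∂P/∂y = 60,
    ∂Q/∂x - ∂P/∂y = 60.

D is the region x^2 + y^2 ≤ 25. Evaluating the double integral:

In polar coordinates (x = r cos θ, y = r sin θ, dA = r dr dθ) the integrand becomes 60, so

    ∬_D (60) dA = ∫_0^{2π} ∫_0^{5} (60) · r dr dθ.

Inner (r from 0 to 5): 750.
Outer (θ from 0 to 2π): 1500π.

Therefore ∮_C P dx + Q dy = 1500π.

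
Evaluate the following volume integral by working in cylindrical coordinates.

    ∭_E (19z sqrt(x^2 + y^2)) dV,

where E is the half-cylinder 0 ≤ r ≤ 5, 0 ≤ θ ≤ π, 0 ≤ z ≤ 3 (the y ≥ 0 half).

In cylindrical coordinates, x = r cos(θ), y = r sin(θ), z = z, and dV = r dr dθ dz.

The integrand becomes 19r z, so

    ∭_E (19z sqrt(x^2 + y^2)) dV = ∫_{0}^{π} ∫_{0}^{5} ∫_{0}^{3} (19r z) · r dz dr dθ.

Inner (z): 171r^2/2.
Middle (r from 0 to 5): 7125/2.
Outer (θ): 7125π/2.

Therefore the triple integral equals 7125π/2.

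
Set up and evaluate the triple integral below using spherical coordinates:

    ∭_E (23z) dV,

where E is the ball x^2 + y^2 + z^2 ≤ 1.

In spherical coordinates, x = ρ sin(φ) cos(θ), y = ρ sin(φ) sin(θ), z = ρ cos(φ), and dV = ρ^2 sin(φ) dρ dφ dθ.

The integrand becomes 23ρ cos(φ), so

    ∭_E (23z) dV = ∫_{0}^{2π} ∫_{0}^{π} ∫_{0}^{1} (23ρ cos(φ)) · ρ^2 sin(φ) dρ dφ dθ.

Inner (ρ): 23sin(2φ)/8.
Middle (φ): 0.
Outer (θ): 0.

Therefore the triple integral equals 0.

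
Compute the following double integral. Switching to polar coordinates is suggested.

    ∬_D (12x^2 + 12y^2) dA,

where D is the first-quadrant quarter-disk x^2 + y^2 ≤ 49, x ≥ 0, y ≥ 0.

The region D is 0 ≤ r ≤ 7, 0 ≤ θ ≤ π/2 in polar coordinates, where x = r cos(θ), y = r sin(θ), and dA = r dr dθ.

Under the substitution, the integrand becomes 12r^2, so

    ∬_D (12x^2 + 12y^2) dA = ∫_{0}^{π/2} ∫_{0}^{7} (12r^2) · r dr dθ.

Inner integral (in r): ∫_{0}^{7} (12r^2) · r dr = 7203.

Outer integral (in θ): ∫_{0}^{π/2} (7203) dθ = 7203π/2.

Therefore ∬_D (12x^2 + 12y^2) dA = 7203π/2.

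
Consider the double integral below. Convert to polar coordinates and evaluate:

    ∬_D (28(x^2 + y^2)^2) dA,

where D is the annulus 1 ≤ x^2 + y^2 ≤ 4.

The region D is 1 ≤ r ≤ 2, 0 ≤ θ ≤ 2π in polar coordinates, where x = r cos(θ), y = r sin(θ), and dA = r dr dθ.

Under the substitution, the integrand becomes 28r^4, so

    ∬_D (28(x^2 + y^2)^2) dA = ∫_{0}^{2π} ∫_{1}^{2} (28r^4) · r dr dθ.

Inner integral (in r): ∫_{1}^{2} (28r^4) · r dr = 294.

Outer integral (in θ): ∫_{0}^{2π} (294) dθ = 588π.

Therefore ∬_D (28(x^2 + y^2)^2) dA = 588π.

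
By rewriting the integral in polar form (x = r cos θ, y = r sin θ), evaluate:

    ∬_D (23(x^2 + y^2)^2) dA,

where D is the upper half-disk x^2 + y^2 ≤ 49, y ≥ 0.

The region D is 0 ≤ r ≤ 7, 0 ≤ θ ≤ π in polar coordinates, where x = r cos(θ), y = r sin(θ), and dA = r dr dθ.

Under the substitution, the integrand becomes 23r^4, so

    ∬_D (23(x^2 + y^2)^2) dA = ∫_{0}^{π} ∫_{0}^{7} (23r^4) · r dr dθ.

Inner integral (in r): ∫_{0}^{7} (23r^4) · r dr = 2705927/6.

Outer integral (in θ): ∫_{0}^{π} (2705927/6) dθ = 2705927π/6.

Therefore ∬_D (23(x^2 + y^2)^2) dA = 2705927π/6.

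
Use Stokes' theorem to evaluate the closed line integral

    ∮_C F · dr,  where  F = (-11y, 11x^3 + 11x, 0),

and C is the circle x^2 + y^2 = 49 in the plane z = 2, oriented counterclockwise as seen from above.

Let S be the flat disk x^2 + y^2 ≤ 49 in the plane z = 2, with upward unit normal n̂ = ẑ. By Stokes' theorem,

    ∮_C F · dr = ∬_S (∇ × F) · n̂ dS = ∬_D (curl F)_z dA,

where D is the disk x^2 + y^2 ≤ 49.

Compute the curl of F = (-11y, 11x^3 + 11x, 0):
    (∇ × F)_x = ∂F_z/∂y - ∂F_y/∂z = 0,
    (∇ × F)_y = ∂F_x/∂z - ∂F_z/∂x = 0,
    (∇ × F)_z = ∂F_y/∂x - ∂F_x/∂y = 33x^2 + 22.

On z = 2, (curl F)_z = 33x^2 + 22.

Convert to polar (x = r cos θ, y = r sin θ, dA = r dr dθ); the integrand becomes 33r^2cos(θ)^2 + 22, so

    ∬_D (curl F)_z dA = ∫_0^{2π} ∫_0^{7} (33r^2cos(θ)^2 + 22) · r dr dθ.

Inner (r from 0 to 7): 79233cos(θ)^2/4 + 539.
Outer (θ from 0 to 2π): 83545π/4.

Therefore ∮_C F · dr = 83545π/4.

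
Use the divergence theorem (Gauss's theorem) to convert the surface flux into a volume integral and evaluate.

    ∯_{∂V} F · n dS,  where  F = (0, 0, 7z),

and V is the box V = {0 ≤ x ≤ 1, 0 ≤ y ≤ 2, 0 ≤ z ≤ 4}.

By the divergence theorem,

    ∯_{∂V} F · n dS = ∭_V (∇ · F) dV.

Compute the divergence:
    ∇ · F = ∂F_x/∂x + ∂F_y/∂y + ∂F_z/∂z = 0 + 0 + 7 = 7.

V is a rectangular box, so dV = dx dy dz with 0 ≤ x ≤ 1, 0 ≤ y ≤ 2, 0 ≤ z ≤ 4.

Integrate (7) over V as an iterated integral:

    ∭_V (∇·F) dV = ∫_0^{1} ∫_0^{2} ∫_0^{4} (7) dz dy dx.

Inner (z from 0 to 4): 28.
Middle (y from 0 to 2): 56.
Outer (x from 0 to 1): 56.

Therefore ∯_{∂V} F · n dS = 56.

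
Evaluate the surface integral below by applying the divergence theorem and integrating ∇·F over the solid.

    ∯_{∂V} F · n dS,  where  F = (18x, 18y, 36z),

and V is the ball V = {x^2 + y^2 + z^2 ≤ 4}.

By the divergence theorem,

    ∯_{∂V} F · n dS = ∭_V (∇ · F) dV.

Compute the divergence:
    ∇ · F = ∂F_x/∂x + ∂F_y/∂y + ∂F_z/∂z = 18 + 18 + 36 = 72.

In spherical coordinates, x = ρ sin(φ) cos(θ), y = ρ sin(φ) sin(θ), z = ρ cos(φ), dV = ρ^2 sin(φ) dρ dφ dθ, with 0 ≤ ρ ≤ 2, 0 ≤ φ ≤ π, 0 ≤ θ ≤ 2π.

The integrand, after substitution and multiplying by the volume element, becomes (72) · ρ^2 sin(φ), so

    ∭_V (∇·F) dV = ∫_0^{2π} ∫_0^{π} ∫_0^{2} (72) · ρ^2 sin(φ) dρ dφ dθ.

Inner (ρ from 0 to 2): 192sin(φ).
Middle (φ from 0 to π): 384.
Outer (θ from 0 to 2π): 768π.

Therefore ∯_{∂V} F · n dS = 768π.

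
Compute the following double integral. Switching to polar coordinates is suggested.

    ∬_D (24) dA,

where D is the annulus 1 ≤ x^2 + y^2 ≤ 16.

The region D is 1 ≤ r ≤ 4, 0 ≤ θ ≤ 2π in polar coordinates, where x = r cos(θ), y = r sin(θ), and dA = r dr dθ.

Under the substitution, the integrand becomes 24, so

    ∬_D (24) dA = ∫_{0}^{2π} ∫_{1}^{4} (24) · r dr dθ.

Inner integral (in r): ∫_{1}^{4} (24) · r dr = 180.

Outer integral (in θ): ∫_{0}^{2π} (180) dθ = 360π.

Therefore ∬_D (24) dA = 360π.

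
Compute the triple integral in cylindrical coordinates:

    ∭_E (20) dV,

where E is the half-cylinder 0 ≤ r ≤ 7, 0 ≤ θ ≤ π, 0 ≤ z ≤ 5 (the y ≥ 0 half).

In cylindrical coordinates, x = r cos(θ), y = r sin(θ), z = z, and dV = r dr dθ dz.

The integrand becomes 20, so

    ∭_E (20) dV = ∫_{0}^{π} ∫_{0}^{7} ∫_{0}^{5} (20) · r dz dr dθ.

Inner (z): 100r.
Middle (r from 0 to 7): 2450.
Outer (θ): 2450π.

Therefore the triple integral equals 2450π.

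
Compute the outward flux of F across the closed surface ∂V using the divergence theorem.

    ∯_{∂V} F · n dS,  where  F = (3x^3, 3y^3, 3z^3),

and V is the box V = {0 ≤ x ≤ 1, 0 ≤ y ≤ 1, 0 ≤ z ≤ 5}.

By the divergence theorem,

    ∯_{∂V} F · n dS = ∭_V (∇ · F) dV.

Compute the divergence:
    ∇ · F = ∂F_x/∂x + ∂F_y/∂y + ∂F_z/∂z = 9x^2 + 9y^2 + 9z^2.

V is a rectangular box, so dV = dx dy dz with 0 ≤ x ≤ 1, 0 ≤ y ≤ 1, 0 ≤ z ≤ 5.

Integrate (9x^2 + 9y^2 + 9z^2) over V as an iterated integral:

    ∭_V (∇·F) dV = ∫_0^{1} ∫_0^{1} ∫_0^{5} (9x^2 + 9y^2 + 9z^2) dz dy dx.

Inner (z from 0 to 5): 45x^2 + 45y^2 + 375.
Middle (y from 0 to 1): 45x^2 + 390.
Outer (x from 0 to 1): 405.

Therefore ∯_{∂V} F · n dS = 405.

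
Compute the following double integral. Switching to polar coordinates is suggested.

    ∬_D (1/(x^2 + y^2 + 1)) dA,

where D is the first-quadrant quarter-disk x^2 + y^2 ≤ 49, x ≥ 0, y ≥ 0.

The region D is 0 ≤ r ≤ 7, 0 ≤ θ ≤ π/2 in polar coordinates, where x = r cos(θ), y = r sin(θ), and dA = r dr dθ.

Under the substitution, the integrand becomes 1/(r^2 + 1), so

    ∬_D (1/(x^2 + y^2 + 1)) dA = ∫_{0}^{π/2} ∫_{0}^{7} (1/(r^2 + 1)) · r dr dθ.

Inner integral (in r): ∫_{0}^{7} (1/(r^2 + 1)) · r dr = log(50)/2.

Outer integral (in θ): ∫_{0}^{π/2} (log(50)/2) dθ = π log(50)/4.

Therefore ∬_D (1/(x^2 + y^2 + 1)) dA = π log(50)/4.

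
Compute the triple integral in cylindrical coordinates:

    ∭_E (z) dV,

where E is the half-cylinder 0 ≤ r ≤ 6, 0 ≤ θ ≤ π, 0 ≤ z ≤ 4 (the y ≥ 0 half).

In cylindrical coordinates, x = r cos(θ), y = r sin(θ), z = z, and dV = r dr dθ dz.

The integrand becomes z, so

    ∭_E (z) dV = ∫_{0}^{π} ∫_{0}^{6} ∫_{0}^{4} (z) · r dz dr dθ.

Inner (z): 8r.
Middle (r from 0 to 6): 144.
Outer (θ): 144π.

Therefore the triple integral equals 144π.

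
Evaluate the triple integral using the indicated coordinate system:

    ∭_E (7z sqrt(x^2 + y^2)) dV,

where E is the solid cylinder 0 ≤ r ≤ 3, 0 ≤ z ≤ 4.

In cylindrical coordinates, x = r cos(θ), y = r sin(θ), z = z, and dV = r dr dθ dz.

The integrand becomes 7r z, so

    ∭_E (7z sqrt(x^2 + y^2)) dV = ∫_{0}^{2π} ∫_{0}^{3} ∫_{0}^{4} (7r z) · r dz dr dθ.

Inner (z): 56r^2.
Middle (r from 0 to 3): 504.
Outer (θ): 1008π.

Therefore the triple integral equals 1008π.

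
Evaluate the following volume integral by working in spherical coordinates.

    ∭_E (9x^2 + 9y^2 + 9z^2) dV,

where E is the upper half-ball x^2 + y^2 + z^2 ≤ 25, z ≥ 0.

In spherical coordinates, x = ρ sin(φ) cos(θ), y = ρ sin(φ) sin(θ), z = ρ cos(φ), and dV = ρ^2 sin(φ) dρ dφ dθ.

The integrand becomes 9ρ^2, so

    ∭_E (9x^2 + 9y^2 + 9z^2) dV = ∫_{0}^{2π} ∫_{0}^{π/2} ∫_{0}^{5} (9ρ^2) · ρ^2 sin(φ) dρ dφ dθ.

Inner (ρ): 5625sin(φ).
Middle (φ): 5625.
Outer (θ): 11250π.

Therefore the triple integral equals 11250π.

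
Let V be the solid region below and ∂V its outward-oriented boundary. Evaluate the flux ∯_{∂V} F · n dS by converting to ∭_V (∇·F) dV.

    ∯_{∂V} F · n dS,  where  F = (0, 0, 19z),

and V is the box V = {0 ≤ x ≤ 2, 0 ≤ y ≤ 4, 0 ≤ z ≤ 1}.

By the divergence theorem,

    ∯_{∂V} F · n dS = ∭_V (∇ · F) dV.

Compute the divergence:
    ∇ · F = ∂F_x/∂x + ∂F_y/∂y + ∂F_z/∂z = 0 + 0 + 19 = 19.

V is a rectangular box, so dV = dx dy dz with 0 ≤ x ≤ 2, 0 ≤ y ≤ 4, 0 ≤ z ≤ 1.

Integrate (19) over V as an iterated integral:

    ∭_V (∇·F) dV = ∫_0^{2} ∫_0^{4} ∫_0^{1} (19) dz dy dx.

Inner (z from 0 to 1): 19.
Middle (y from 0 to 4): 76.
Outer (x from 0 to 2): 152.

Therefore ∯_{∂V} F · n dS = 152.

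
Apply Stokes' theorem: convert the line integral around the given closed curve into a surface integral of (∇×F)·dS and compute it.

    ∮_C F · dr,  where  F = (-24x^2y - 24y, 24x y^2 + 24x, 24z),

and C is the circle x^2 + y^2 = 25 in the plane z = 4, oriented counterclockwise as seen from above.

Let S be the flat disk x^2 + y^2 ≤ 25 in the plane z = 4, with upward unit normal n̂ = ẑ. By Stokes' theorem,

    ∮_C F · dr = ∬_S (∇ × F) · n̂ dS = ∬_D (curl F)_z dA,

where D is the disk x^2 + y^2 ≤ 25.

Compute the curl of F = (-24x^2y - 24y, 24x y^2 + 24x, 24z):
    (∇ × F)_x = ∂F_z/∂y - ∂F_y/∂z = 0,
    (∇ × F)_y = ∂F_x/∂z - ∂F_z/∂x = 0,
    (∇ × F)_z = ∂F_y/∂x - ∂F_x/∂y = 24x^2 + 24y^2 + 48.

On z = 4, (curl F)_z = 24x^2 + 24y^2 + 48.

Convert to polar (x = r cos θ, y = r sin θ, dA = r dr dθ); the integrand becomes 24r^2 + 48, so

    ∬_D (curl F)_z dA = ∫_0^{2π} ∫_0^{5} (24r^2 + 48) · r dr dθ.

Inner (r from 0 to 5): 4350.
Outer (θ from 0 to 2π): 8700π.

Therefore ∮_C F · dr = 8700π.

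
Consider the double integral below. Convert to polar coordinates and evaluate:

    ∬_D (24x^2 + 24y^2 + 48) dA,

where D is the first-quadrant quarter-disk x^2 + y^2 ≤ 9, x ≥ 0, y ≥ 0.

The region D is 0 ≤ r ≤ 3, 0 ≤ θ ≤ π/2 in polar coordinates, where x = r cos(θ), y = r sin(θ), and dA = r dr dθ.

Under the substitution, the integrand becomes 24r^2 + 48, so

    ∬_D (24x^2 + 24y^2 + 48) dA = ∫_{0}^{π/2} ∫_{0}^{3} (24r^2 + 48) · r dr dθ.

Inner integral (in r): ∫_{0}^{3} (24r^2 + 48) · r dr = 702.

Outer integral (in θ): ∫_{0}^{π/2} (702) dθ = 351π.

Therefore ∬_D (24x^2 + 24y^2 + 48) dA = 351π.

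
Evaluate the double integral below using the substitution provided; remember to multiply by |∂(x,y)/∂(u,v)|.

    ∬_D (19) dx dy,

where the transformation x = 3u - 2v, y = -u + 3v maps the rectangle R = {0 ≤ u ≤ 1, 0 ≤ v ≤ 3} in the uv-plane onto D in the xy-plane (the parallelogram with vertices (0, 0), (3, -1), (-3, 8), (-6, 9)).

Compute the Jacobian determinant of (x, y) with respect to (u, v):

    ∂(x,y)/∂(u,v) = | 3  -2 | = (3)(3) - (-2)(-1) = 7.
                   | -1  3 |

Its absolute value is |J| = 7 (the area scaling factor).

Substituting x = 3u - 2v, y = -u + 3v into the integrand,

    19 → 19,

so the integral becomes

    ∬_R (19) · |J| du dv = ∫_0^1 ∫_0^3 (133) dv du.

Inner (v): 399.
Outer (u): 399.

Therefore ∬_D (19) dx dy = 399.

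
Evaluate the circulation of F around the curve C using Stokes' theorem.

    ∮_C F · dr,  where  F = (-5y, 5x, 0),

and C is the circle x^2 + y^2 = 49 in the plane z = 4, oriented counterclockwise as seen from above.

Let S be the flat disk x^2 + y^2 ≤ 49 in the plane z = 4, with upward unit normal n̂ = ẑ. By Stokes' theorem,

    ∮_C F · dr = ∬_S (∇ × F) · n̂ dS = ∬_D (curl F)_z dA,

where D is the disk x^2 + y^2 ≤ 49.

Compute the curl of F = (-5y, 5x, 0):
    (∇ × F)_x = ∂F_z/∂y - ∂F_y/∂z = 0,
    (∇ × F)_y = ∂F_x/∂z - ∂F_z/∂x = 0,
    (∇ × F)_z = ∂F_y/∂x - ∂F_x/∂y = 10.

On z = 4, (curl F)_z = 10.

Convert to polar (x = r cos θ, y = r sin θ, dA = r dr dθ); the integrand becomes 10, so

    ∬_D (curl F)_z dA = ∫_0^{2π} ∫_0^{7} (10) · r dr dθ.

Inner (r from 0 to 7): 245.
Outer (θ from 0 to 2π): 490π.

Therefore ∮_C F · dr = 490π.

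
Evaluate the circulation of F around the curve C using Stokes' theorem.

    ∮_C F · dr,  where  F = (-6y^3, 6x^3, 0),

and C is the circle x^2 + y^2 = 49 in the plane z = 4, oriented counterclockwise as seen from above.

Let S be the flat disk x^2 + y^2 ≤ 49 in the plane z = 4, with upward unit normal n̂ = ẑ. By Stokes' theorem,

    ∮_C F · dr = ∬_S (∇ × F) · n̂ dS = ∬_D (curl F)_z dA,

where D is the disk x^2 + y^2 ≤ 49.

Compute the curl of F = (-6y^3, 6x^3, 0):
    (∇ × F)_x = ∂F_z/∂y - ∂F_y/∂z = 0,
    (∇ × F)_y = ∂F_x/∂z - ∂F_z/∂x = 0,
    (∇ × F)_z = ∂F_y/∂x - ∂F_x/∂y = 18x^2 + 18y^2.

On z = 4, (curl F)_z = 18x^2 + 18y^2.

Convert to polar (x = r cos θ, y = r sin θ, dA = r dr dθ); the integrand becomes 18r^2, so

    ∬_D (curl F)_z dA = ∫_0^{2π} ∫_0^{7} (18r^2) · r dr dθ.

Inner (r from 0 to 7): 21609/2.
Outer (θ from 0 to 2π): 21609π.

Therefore ∮_C F · dr = 21609π.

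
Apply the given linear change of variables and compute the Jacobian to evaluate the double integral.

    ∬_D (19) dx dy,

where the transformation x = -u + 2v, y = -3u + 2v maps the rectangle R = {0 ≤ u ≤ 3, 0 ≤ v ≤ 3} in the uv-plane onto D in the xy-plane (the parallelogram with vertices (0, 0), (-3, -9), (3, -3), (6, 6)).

Compute the Jacobian determinant of (x, y) with respect to (u, v):

    ∂(x,y)/∂(u,v) = | -1  2 | = (-1)(2) - (2)(-3) = 4.
                   | -3  2 |

Its absolute value is |J| = 4 (the area scaling factor).

Substituting x = -u + 2v, y = -3u + 2v into the integrand,

    19 → 19,

so the integral becomes

    ∬_R (19) · |J| du dv = ∫_0^3 ∫_0^3 (76) dv du.

Inner (v): 228.
Outer (u): 684.

Therefore ∬_D (19) dx dy = 684.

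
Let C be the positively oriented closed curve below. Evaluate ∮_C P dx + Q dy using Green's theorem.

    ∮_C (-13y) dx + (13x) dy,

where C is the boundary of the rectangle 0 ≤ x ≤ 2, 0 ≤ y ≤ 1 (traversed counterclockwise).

Green's theorem converts the closed line integral into a double integral over the enclosed region D:

    ∮_C P dx + Q dy = ∬_D (∂Q/∂x - ∂P/∂y) dA.

Here P = -13y, Q = 13x, so

    ∂Q/∂x = 13,    ∂P/∂y = -13,
    ∂Q/∂x - ∂P/∂y = 26.

D is the region 0 ≤ x ≤ 2, 0 ≤ y ≤ 1. Evaluating the double integral:

    ∬_D (26) dA = ∫_0^{2} ∫_0^{1} (26) dy dx.

Inner (y from 0 to 1): 26.
Outer (x from 0 to 2): 52.

Therefore ∮_C P dx + Q dy = 52.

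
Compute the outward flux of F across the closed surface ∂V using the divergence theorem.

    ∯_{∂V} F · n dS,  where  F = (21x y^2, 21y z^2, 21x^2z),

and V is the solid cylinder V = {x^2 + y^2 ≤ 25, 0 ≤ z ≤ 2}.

By the divergence theorem,

    ∯_{∂V} F · n dS = ∭_V (∇ · F) dV.

Compute the divergence:
    ∇ · F = ∂F_x/∂x + ∂F_y/∂y + ∂F_z/∂z = 21y^2 + 21z^2 + 21x^2 = 21x^2 + 21y^2 + 21z^2.

In cylindrical coordinates, x = r cos(θ), y = r sin(θ), z = z, dV = r dr dθ dz, with 0 ≤ r ≤ 5, 0 ≤ θ ≤ 2π, 0 ≤ z ≤ 2.

The integrand, after substitution and multiplying by the volume element, becomes (21r^2 + 21z^2) · r, so

    ∭_V (∇·F) dV = ∫_0^{2π} ∫_0^{5} ∫_0^{2} (21r^2 + 21z^2) · r dz dr dθ.

Inner (z from 0 to 2): 42r^3 + 56r.
Middle (r from 0 to 5): 14525/2.
Outer (θ from 0 to 2π): 14525π.

Therefore ∯_{∂V} F · n dS = 14525π.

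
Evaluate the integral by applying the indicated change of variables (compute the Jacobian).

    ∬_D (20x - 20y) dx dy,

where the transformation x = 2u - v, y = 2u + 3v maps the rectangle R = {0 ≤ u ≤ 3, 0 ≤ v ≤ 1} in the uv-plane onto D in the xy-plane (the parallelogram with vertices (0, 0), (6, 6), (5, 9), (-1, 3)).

Compute the Jacobian determinant of (x, y) with respect to (u, v):

    ∂(x,y)/∂(u,v) = | 2  -1 | = (2)(3) - (-1)(2) = 8.
                   | 2  3 |

Its absolute value is |J| = 8 (the area scaling factor).

Substituting x = 2u - v, y = 2u + 3v into the integrand,

    20x - 20y → -80v,

so the integral becomes

    ∬_R (-80v) · |J| du dv = ∫_0^3 ∫_0^1 (-640v) dv du.

Inner (v): -320.
Outer (u): -960.

Therefore ∬_D (20x - 20y) dx dy = -960.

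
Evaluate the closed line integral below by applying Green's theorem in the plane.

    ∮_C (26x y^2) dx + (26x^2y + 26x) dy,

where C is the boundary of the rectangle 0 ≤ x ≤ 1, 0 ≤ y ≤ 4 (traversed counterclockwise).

Green's theorem converts the closed line integral into a double integral over the enclosed region D:

    ∮_C P dx + Q dy = ∬_D (∂Q/∂x - ∂P/∂y) dA.

Here P = 26x y^2, Q = 26x^2y + 26x, so

    ∂Q/∂x = 52x y + 26,    ∂P/∂y = 52x y,
    ∂Q/∂x - ∂P/∂y = 26.

D is the region 0 ≤ x ≤ 1, 0 ≤ y ≤ 4. Evaluating the double integral:

    ∬_D (26) dA = ∫_0^{1} ∫_0^{4} (26) dy dx.

Inner (y from 0 to 4): 104.
Outer (x from 0 to 1): 104.

Therefore ∮_C P dx + Q dy = 104.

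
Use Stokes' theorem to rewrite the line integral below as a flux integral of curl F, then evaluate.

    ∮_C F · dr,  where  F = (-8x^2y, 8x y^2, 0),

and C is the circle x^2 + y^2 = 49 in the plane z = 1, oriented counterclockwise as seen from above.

Let S be the flat disk x^2 + y^2 ≤ 49 in the plane z = 1, with upward unit normal n̂ = ẑ. By Stokes' theorem,

    ∮_C F · dr = ∬_S (∇ × F) · n̂ dS = ∬_D (curl F)_z dA,

where D is the disk x^2 + y^2 ≤ 49.

Compute the curl of F = (-8x^2y, 8x y^2, 0):
    (∇ × F)_x = ∂F_z/∂y - ∂F_y/∂z = 0,
    (∇ × F)_y = ∂F_x/∂z - ∂F_z/∂x = 0,
    (∇ × F)_z = ∂F_y/∂x - ∂F_x/∂y = 8x^2 + 8y^2.

On z = 1, (curl F)_z = 8x^2 + 8y^2.

Convert to polar (x = r cos θ, y = r sin θ, dA = r dr dθ); the integrand becomes 8r^2, so

    ∬_D (curl F)_z dA = ∫_0^{2π} ∫_0^{7} (8r^2) · r dr dθ.

Inner (r from 0 to 7): 4802.
Outer (θ from 0 to 2π): 9604π.

Therefore ∮_C F · dr = 9604π.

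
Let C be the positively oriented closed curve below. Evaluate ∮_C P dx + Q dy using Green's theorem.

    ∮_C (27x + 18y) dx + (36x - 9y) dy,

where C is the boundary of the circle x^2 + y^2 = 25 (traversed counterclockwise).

Green's theorem converts the closed line integral into a double integral over the enclosed region D:

    ∮_C P dx + Q dy = ∬_D (∂Q/∂x - ∂P/∂y) dA.

Here P = 27x + 18y, Q = 36x - 9y, so

    ∂Q/∂x = 36,    ∂P/∂y = 18,
    ∂Q/∂x - ∂P/∂y = 18.

D is the region x^2 + y^2 ≤ 25. Evaluating the double integral:

In polar coordinates (x = r cos θ, y = r sin θ, dA = r dr dθ) the integrand becomes 18, so

    ∬_D (18) dA = ∫_0^{2π} ∫_0^{5} (18) · r dr dθ.

Inner (r from 0 to 5): 225.
Outer (θ from 0 to 2π): 450π.

Therefore ∮_C P dx + Q dy = 450π.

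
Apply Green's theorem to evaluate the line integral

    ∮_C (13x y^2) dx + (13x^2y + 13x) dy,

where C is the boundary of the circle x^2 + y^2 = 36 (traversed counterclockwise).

Green's theorem converts the closed line integral into a double integral over the enclosed region D:

    ∮_C P dx + Q dy = ∬_D (∂Q/∂x - ∂P/∂y) dA.

Here P = 13x y^2, Q = 13x^2y + 13x, so

    ∂Q/∂x = 26x y + 13,    ∂P/∂y = 26x y,
    ∂Q/∂x - ∂P/∂y = 13.

D is the region x^2 + y^2 ≤ 36. Evaluating the double integral:

In polar coordinates (x = r cos θ, y = r sin θ, dA = r dr dθ) the integrand becomes 13, so

    ∬_D (13) dA = ∫_0^{2π} ∫_0^{6} (13) · r dr dθ.

Inner (r from 0 to 6): 234.
Outer (θ from 0 to 2π): 468π.

Therefore ∮_C P dx + Q dy = 468π.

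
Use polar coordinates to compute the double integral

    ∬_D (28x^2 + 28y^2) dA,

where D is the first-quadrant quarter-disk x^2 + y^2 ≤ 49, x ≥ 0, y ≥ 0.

The region D is 0 ≤ r ≤ 7, 0 ≤ θ ≤ π/2 in polar coordinates, where x = r cos(θ), y = r sin(θ), and dA = r dr dθ.

Under the substitution, the integrand becomes 28r^2, so

    ∬_D (28x^2 + 28y^2) dA = ∫_{0}^{π/2} ∫_{0}^{7} (28r^2) · r dr dθ.

Inner integral (in r): ∫_{0}^{7} (28r^2) · r dr = 16807.

Outer integral (in θ): ∫_{0}^{π/2} (16807) dθ = 16807π/2.

Therefore ∬_D (28x^2 + 28y^2) dA = 16807π/2.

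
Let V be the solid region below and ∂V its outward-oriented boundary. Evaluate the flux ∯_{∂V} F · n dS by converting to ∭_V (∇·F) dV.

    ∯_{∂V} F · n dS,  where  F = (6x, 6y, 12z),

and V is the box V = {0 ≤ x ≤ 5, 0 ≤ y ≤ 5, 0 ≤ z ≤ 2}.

By the divergence theorem,

    ∯_{∂V} F · n dS = ∭_V (∇ · F) dV.

Compute the divergence:
    ∇ · F = ∂F_x/∂x + ∂F_y/∂y + ∂F_z/∂z = 6 + 6 + 12 = 24.

V is a rectangular box, so dV = dx dy dz with 0 ≤ x ≤ 5, 0 ≤ y ≤ 5, 0 ≤ z ≤ 2.

Integrate (24) over V as an iterated integral:

    ∭_V (∇·F) dV = ∫_0^{5} ∫_0^{5} ∫_0^{2} (24) dz dy dx.

Inner (z from 0 to 2): 48.
Middle (y from 0 to 5): 240.
Outer (x from 0 to 5): 1200.

Therefore ∯_{∂V} F · n dS = 1200.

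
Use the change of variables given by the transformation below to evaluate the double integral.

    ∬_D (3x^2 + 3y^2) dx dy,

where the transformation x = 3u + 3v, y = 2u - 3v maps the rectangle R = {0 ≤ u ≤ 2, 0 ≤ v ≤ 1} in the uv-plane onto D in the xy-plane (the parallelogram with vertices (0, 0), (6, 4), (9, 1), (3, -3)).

Compute the Jacobian determinant of (x, y) with respect to (u, v):

    ∂(x,y)/∂(u,v) = | 3  3 | = (3)(-3) - (3)(2) = -15.
                   | 2  -3 |

Its absolute value is |J| = 15 (the area scaling factor).

Substituting x = 3u + 3v, y = 2u - 3v into the integrand,

    3x^2 + 3y^2 → 39u^2 + 18u v + 54v^2,

so the integral becomes

    ∬_R (39u^2 + 18u v + 54v^2) · |J| du dv = ∫_0^2 ∫_0^1 (585u^2 + 270u v + 810v^2) dv du.

Inner (v): 585u^2 + 135u + 270.
Outer (u): 2370.

Therefore ∬_D (3x^2 + 3y^2) dx dy = 2370.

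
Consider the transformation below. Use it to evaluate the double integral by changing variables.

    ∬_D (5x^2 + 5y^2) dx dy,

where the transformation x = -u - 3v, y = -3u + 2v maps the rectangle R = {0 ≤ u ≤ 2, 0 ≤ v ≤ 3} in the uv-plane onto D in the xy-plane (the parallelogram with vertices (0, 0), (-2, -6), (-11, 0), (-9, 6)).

Compute the Jacobian determinant of (x, y) with respect to (u, v):

    ∂(x,y)/∂(u,v) = | -1  -3 | = (-1)(2) - (-3)(-3) = -11.
                   | -3  2 |

Its absolute value is |J| = 11 (the area scaling factor).

Substituting x = -u - 3v, y = -3u + 2v into the integrand,

    5x^2 + 5y^2 → 50u^2 - 30u v + 65v^2,

so the integral becomes

    ∬_R (50u^2 - 30u v + 65v^2) · |J| du dv = ∫_0^2 ∫_0^3 (550u^2 - 330u v + 715v^2) dv du.

Inner (v): 1650u^2 - 1485u + 6435.
Outer (u): 14300.

Therefore ∬_D (5x^2 + 5y^2) dx dy = 14300.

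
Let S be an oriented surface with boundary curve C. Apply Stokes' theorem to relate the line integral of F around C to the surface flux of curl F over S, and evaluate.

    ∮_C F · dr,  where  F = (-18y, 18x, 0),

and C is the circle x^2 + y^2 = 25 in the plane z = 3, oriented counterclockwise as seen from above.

Let S be the flat disk x^2 + y^2 ≤ 25 in the plane z = 3, with upward unit normal n̂ = ẑ. By Stokes' theorem,

    ∮_C F · dr = ∬_S (∇ × F) · n̂ dS = ∬_D (curl F)_z dA,

where D is the disk x^2 + y^2 ≤ 25.

Compute the curl of F = (-18y, 18x, 0):
    (∇ × F)_x = ∂F_z/∂y - ∂F_y/∂z = 0,
    (∇ × F)_y = ∂F_x/∂z - ∂F_z/∂x = 0,
    (∇ × F)_z = ∂F_y/∂x - ∂F_x/∂y = 36.

On z = 3, (curl F)_z = 36.

Convert to polar (x = r cos θ, y = r sin θ, dA = r dr dθ); the integrand becomes 36, so

    ∬_D (curl F)_z dA = ∫_0^{2π} ∫_0^{5} (36) · r dr dθ.

Inner (r from 0 to 5): 450.
Outer (θ from 0 to 2π): 900π.

Therefore ∮_C F · dr = 900π.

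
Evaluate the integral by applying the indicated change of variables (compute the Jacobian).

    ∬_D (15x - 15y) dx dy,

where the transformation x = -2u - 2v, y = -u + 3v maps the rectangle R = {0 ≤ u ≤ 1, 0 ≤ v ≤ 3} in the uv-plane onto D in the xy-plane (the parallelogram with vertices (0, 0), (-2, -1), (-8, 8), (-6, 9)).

Compute the Jacobian determinant of (x, y) with respect to (u, v):

    ∂(x,y)/∂(u,v) = | -2  -2 | = (-2)(3) - (-2)(-1) = -8.
                   | -1  3 |

Its absolute value is |J| = 8 (the area scaling factor).

Substituting x = -2u - 2v, y = -u + 3v into the integrand,

    15x - 15y → -15u - 75v,

so the integral becomes

    ∬_R (-15u - 75v) · |J| du dv = ∫_0^1 ∫_0^3 (-120u - 600v) dv du.

Inner (v): -360u - 2700.
Outer (u): -2880.

Therefore ∬_D (15x - 15y) dx dy = -2880.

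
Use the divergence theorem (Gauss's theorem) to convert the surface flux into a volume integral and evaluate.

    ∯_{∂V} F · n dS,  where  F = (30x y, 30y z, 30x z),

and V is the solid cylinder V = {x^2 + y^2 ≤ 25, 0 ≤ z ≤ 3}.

By the divergence theorem,

    ∯_{∂V} F · n dS = ∭_V (∇ · F) dV.

Compute the divergence:
    ∇ · F = ∂F_x/∂x + ∂F_y/∂y + ∂F_z/∂z = 30y + 30z + 30x = 30x + 30y + 30z.

In cylindrical coordinates, x = r cos(θ), y = r sin(θ), z = z, dV = r dr dθ dz, with 0 ≤ r ≤ 5, 0 ≤ θ ≤ 2π, 0 ≤ z ≤ 3.

The integrand, after substitution and multiplying by the volume element, becomes (30sqrt(2)r sin(θ + π/4) + 30z) · r, so

    ∭_V (∇·F) dV = ∫_0^{2π} ∫_0^{5} ∫_0^{3} (30sqrt(2)r sin(θ + π/4) + 30z) · r dz dr dθ.

Inner (z from 0 to 3): 45r (2sqrt(2)r sin(θ + π/4) + 3).
Middle (r from 0 to 5): 3750sqrt(2)sin(θ + π/4) + 3375/2.
Outer (θ from 0 to 2π): 3375π.

Therefore ∯_{∂V} F · n dS = 3375π.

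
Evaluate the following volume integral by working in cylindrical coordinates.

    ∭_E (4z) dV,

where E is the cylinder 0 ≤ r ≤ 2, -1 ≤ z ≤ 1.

In cylindrical coordinates, x = r cos(θ), y = r sin(θ), z = z, and dV = r dr dθ dz.

The integrand becomes 4z, so

    ∭_E (4z) dV = ∫_{0}^{2π} ∫_{0}^{2} ∫_{-1}^{1} (4z) · r dz dr dθ.

Inner (z): 0.
Middle (r from 0 to 2): 0.
Outer (θ): 0.

Therefore the triple integral equals 0.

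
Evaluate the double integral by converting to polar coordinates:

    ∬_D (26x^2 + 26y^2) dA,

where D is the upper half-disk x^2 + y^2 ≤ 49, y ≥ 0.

The region D is 0 ≤ r ≤ 7, 0 ≤ θ ≤ π in polar coordinates, where x = r cos(θ), y = r sin(θ), and dA = r dr dθ.

Under the substitution, the integrand becomes 26r^2, so

    ∬_D (26x^2 + 26y^2) dA = ∫_{0}^{π} ∫_{0}^{7} (26r^2) · r dr dθ.

Inner integral (in r): ∫_{0}^{7} (26r^2) · r dr = 31213/2.

Outer integral (in θ): ∫_{0}^{π} (31213/2) dθ = 31213π/2.

Therefore ∬_D (26x^2 + 26y^2) dA = 31213π/2.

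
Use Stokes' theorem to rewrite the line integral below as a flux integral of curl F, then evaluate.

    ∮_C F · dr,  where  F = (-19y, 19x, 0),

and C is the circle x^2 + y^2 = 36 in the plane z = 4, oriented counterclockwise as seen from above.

Let S be the flat disk x^2 + y^2 ≤ 36 in the plane z = 4, with upward unit normal n̂ = ẑ. By Stokes' theorem,

    ∮_C F · dr = ∬_S (∇ × F) · n̂ dS = ∬_D (curl F)_z dA,

where D is the disk x^2 + y^2 ≤ 36.

Compute the curl of F = (-19y, 19x, 0):
    (∇ × F)_x = ∂F_z/∂y - ∂F_y/∂z = 0,
    (∇ × F)_y = ∂F_x/∂z - ∂F_z/∂x = 0,
    (∇ × F)_z = ∂F_y/∂x - ∂F_x/∂y = 38.

On z = 4, (curl F)_z = 38.

Convert to polar (x = r cos θ, y = r sin θ, dA = r dr dθ); the integrand becomes 38, so

    ∬_D (curl F)_z dA = ∫_0^{2π} ∫_0^{6} (38) · r dr dθ.

Inner (r from 0 to 6): 684.
Outer (θ from 0 to 2π): 1368π.

Therefore ∮_C F · dr = 1368π.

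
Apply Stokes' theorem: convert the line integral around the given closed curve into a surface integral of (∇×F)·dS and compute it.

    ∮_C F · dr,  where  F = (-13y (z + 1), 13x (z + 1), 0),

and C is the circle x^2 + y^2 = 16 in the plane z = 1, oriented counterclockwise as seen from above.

Let S be the flat disk x^2 + y^2 ≤ 16 in the plane z = 1, with upward unit normal n̂ = ẑ. By Stokes' theorem,

    ∮_C F · dr = ∬_S (∇ × F) · n̂ dS = ∬_D (curl F)_z dA,

where D is the disk x^2 + y^2 ≤ 16.

Compute the curl of F = (-13y (z + 1), 13x (z + 1), 0):
    (∇ × F)_x = ∂F_z/∂y - ∂F_y/∂z = -13x,
    (∇ × F)_y = ∂F_x/∂z - ∂F_z/∂x = -13y,
    (∇ × F)_z = ∂F_y/∂x - ∂F_x/∂y = 26z + 26.

On z = 1, (curl F)_z = 52.

Convert to polar (x = r cos θ, y = r sin θ, dA = r dr dθ); the integrand becomes 52, so

    ∬_D (curl F)_z dA = ∫_0^{2π} ∫_0^{4} (52) · r dr dθ.

Inner (r from 0 to 4): 416.
Outer (θ from 0 to 2π): 832π.

Therefore ∮_C F · dr = 832π.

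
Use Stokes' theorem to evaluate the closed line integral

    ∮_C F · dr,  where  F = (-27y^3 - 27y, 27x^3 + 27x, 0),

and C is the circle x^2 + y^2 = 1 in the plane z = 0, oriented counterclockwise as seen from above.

Let S be the flat disk x^2 + y^2 ≤ 1 in the plane z = 0, with upward unit normal n̂ = ẑ. By Stokes' theorem,

    ∮_C F · dr = ∬_S (∇ × F) · n̂ dS = ∬_D (curl F)_z dA,

where D is the disk x^2 + y^2 ≤ 1.

Compute the curl of F = (-27y^3 - 27y, 27x^3 + 27x, 0):
    (∇ × F)_x = ∂F_z/∂y - ∂F_y/∂z = 0,
    (∇ × F)_y = ∂F_x/∂z - ∂F_z/∂x = 0,
    (∇ × F)_z = ∂F_y/∂x - ∂F_x/∂y = 81x^2 + 81y^2 + 54.

On z = 0, (curl F)_z = 81x^2 + 81y^2 + 54.

Convert to polar (x = r cos θ, y = r sin θ, dA = r dr dθ); the integrand becomes 81r^2 + 54, so

    ∬_D (curl F)_z dA = ∫_0^{2π} ∫_0^{1} (81r^2 + 54) · r dr dθ.

Inner (r from 0 to 1): 189/4.
Outer (θ from 0 to 2π): 189π/2.

Therefore ∮_C F · dr = 189π/2.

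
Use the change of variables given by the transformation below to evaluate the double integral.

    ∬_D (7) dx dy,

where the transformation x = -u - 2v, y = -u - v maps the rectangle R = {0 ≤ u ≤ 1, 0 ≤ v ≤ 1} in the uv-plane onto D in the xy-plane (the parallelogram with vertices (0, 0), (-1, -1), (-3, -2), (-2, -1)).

Compute the Jacobian determinant of (x, y) with respect to (u, v):

    ∂(x,y)/∂(u,v) = | -1  -2 | = (-1)(-1) - (-2)(-1) = -1.
                   | -1  -1 |

Its absolute value is |J| = 1 (the area scaling factor).

Substituting x = -u - 2v, y = -u - v into the integrand,

    7 → 7,

so the integral becomes

    ∬_R (7) · |J| du dv = ∫_0^1 ∫_0^1 (7) dv du.

Inner (v): 7.
Outer (u): 7.

Therefore ∬_D (7) dx dy = 7.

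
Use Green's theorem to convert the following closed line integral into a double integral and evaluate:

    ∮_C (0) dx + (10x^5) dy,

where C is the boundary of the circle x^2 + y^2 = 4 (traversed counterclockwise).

Green's theorem converts the closed line integral into a double integral over the enclosed region D:

    ∮_C P dx + Q dy = ∬_D (∂Q/∂x - ∂P/∂y) dA.

Here P = 0, Q = 10x^5, so

    ∂Q/∂x = 50x^4,    ∂P/∂y = 0,
    ∂Q/∂x - ∂P/∂y = 50x^4.

D is the region x^2 + y^2 ≤ 4. Evaluating the double integral:

In polar coordinates (x = r cos θ, y = r sin θ, dA = r dr dθ) the integrand becomes 50r^4cos(θ)^4, so

    ∬_D (50x^4) dA = ∫_0^{2π} ∫_0^{2} (50r^4cos(θ)^4) · r dr dθ.

Inner (r from 0 to 2): 1600cos(θ)^4/3.
Outer (θ from 0 to 2π): 400π.

Therefore ∮_C P dx + Q dy = 400π.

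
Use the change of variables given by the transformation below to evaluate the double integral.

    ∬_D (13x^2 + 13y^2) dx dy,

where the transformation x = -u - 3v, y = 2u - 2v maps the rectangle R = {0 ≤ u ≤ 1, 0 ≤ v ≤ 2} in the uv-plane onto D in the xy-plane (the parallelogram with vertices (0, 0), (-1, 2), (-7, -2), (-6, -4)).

Compute the Jacobian determinant of (x, y) with respect to (u, v):

    ∂(x,y)/∂(u,v) = | -1  -3 | = (-1)(-2) - (-3)(2) = 8.
                   | 2  -2 |

Its absolute value is |J| = 8 (the area scaling factor).

Substituting x = -u - 3v, y = 2u - 2v into the integrand,

    13x^2 + 13y^2 → 65u^2 - 26u v + 169v^2,

so the integral becomes

    ∬_R (65u^2 - 26u v + 169v^2) · |J| du dv = ∫_0^1 ∫_0^2 (520u^2 - 208u v + 1352v^2) dv du.

Inner (v): 1040u^2 - 416u + 10816/3.
Outer (u): 3744.

Therefore ∬_D (13x^2 + 13y^2) dx dy = 3744.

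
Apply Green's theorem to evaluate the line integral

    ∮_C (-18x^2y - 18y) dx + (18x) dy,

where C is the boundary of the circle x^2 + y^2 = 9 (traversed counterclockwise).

Green's theorem converts the closed line integral into a double integral over the enclosed region D:

    ∮_C P dx + Q dy = ∬_D (∂Q/∂x - ∂P/∂y) dA.

Here P = -18x^2y - 18y, Q = 18x, so

    ∂Q/∂x = 18,    ∂P/∂y = -18x^2 - 18,
    ∂Q/∂x - ∂P/∂y = 18x^2 + 36.

D is the region x^2 + y^2 ≤ 9. Evaluating the double integral:

In polar coordinates (x = r cos θ, y = r sin θ, dA = r dr dθ) the integrand becomes 18r^2cos(θ)^2 + 36, so

    ∬_D (18x^2 + 36) dA = ∫_0^{2π} ∫_0^{3} (18r^2cos(θ)^2 + 36) · r dr dθ.

Inner (r from 0 to 3): 729cos(θ)^2/2 + 162.
Outer (θ from 0 to 2π): 1377π/2.

Therefore ∮_C P dx + Q dy = 1377π/2.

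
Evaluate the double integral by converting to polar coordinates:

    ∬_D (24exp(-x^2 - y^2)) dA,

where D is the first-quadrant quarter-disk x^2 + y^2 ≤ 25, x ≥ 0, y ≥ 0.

The region D is 0 ≤ r ≤ 5, 0 ≤ θ ≤ π/2 in polar coordinates, where x = r cos(θ), y = r sin(θ), and dA = r dr dθ.

Under the substitution, the integrand becomes 24exp(-r^2), so

    ∬_D (24exp(-x^2 - y^2)) dA = ∫_{0}^{π/2} ∫_{0}^{5} (24exp(-r^2)) · r dr dθ.

Inner integral (in r): ∫_{0}^{5} (24exp(-r^2)) · r dr = 12 - 12exp(-25).

Outer integral (in θ): ∫_{0}^{π/2} (12 - 12exp(-25)) dθ = -6π exp(-25) + 6π.

Therefore ∬_D (24exp(-x^2 - y^2)) dA = -6π exp(-25) + 6π.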